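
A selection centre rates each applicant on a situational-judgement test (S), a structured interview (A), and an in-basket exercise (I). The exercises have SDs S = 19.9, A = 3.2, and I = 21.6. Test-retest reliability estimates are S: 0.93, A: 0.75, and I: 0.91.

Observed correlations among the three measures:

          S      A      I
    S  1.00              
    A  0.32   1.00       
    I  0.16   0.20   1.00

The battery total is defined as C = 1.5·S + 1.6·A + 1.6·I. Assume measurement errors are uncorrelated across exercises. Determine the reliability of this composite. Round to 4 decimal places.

Var(C) = 1.5²·19.9² + 1.6²·3.2² + 1.6²·21.6² + 2·[2.4·19.9·3.2·0.32 + 2.4·19.9·21.6·0.16 + 2.56·3.2·21.6·0.20] = 2111.63 + 498.708 = 2610.34.
Because errors are independent across components, Cov(Tᵢ,Tⱼ) = Cov(Xᵢ,Xⱼ); the off-diagonal part of the true-score variance is the same as above.
True-score variance = [1.5²·19.9²·0.93 + 1.6²·3.2²·0.75 + 1.6²·21.6²·0.91] + 498.708 = 1935.21 + 498.708 = 2433.92.
Reliability = 2433.92 / 2610.34 = 0.9324.

0.9324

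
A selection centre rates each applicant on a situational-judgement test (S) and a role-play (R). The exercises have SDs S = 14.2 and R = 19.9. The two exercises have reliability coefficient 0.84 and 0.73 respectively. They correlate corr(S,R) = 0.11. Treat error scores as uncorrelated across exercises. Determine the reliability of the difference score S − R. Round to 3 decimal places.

0.740

Var(S−R) = 14.2² + 19.9² − 2·14.2·19.9·0.11 = 597.65 − 62.1676 = 535.482.
Because errors are independent across components, Cov(Tᵢ,Tⱼ) = Cov(Xᵢ,Xⱼ); the off-diagonal part of the true-score variance is the same as above.
True-score variance = [14.2²·0.84 + 19.9²·0.73] − 62.1676 = 458.465 − 62.1676 = 396.297.
Reliability = 396.297 / 535.482 = 0.740.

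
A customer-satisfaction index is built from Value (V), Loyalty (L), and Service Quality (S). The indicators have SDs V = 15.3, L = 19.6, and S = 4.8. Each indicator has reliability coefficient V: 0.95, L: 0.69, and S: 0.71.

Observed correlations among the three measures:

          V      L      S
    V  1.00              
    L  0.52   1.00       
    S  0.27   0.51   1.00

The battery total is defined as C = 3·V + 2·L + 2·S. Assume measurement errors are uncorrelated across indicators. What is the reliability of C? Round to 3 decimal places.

0.902

Var(C) = 3²·15.3² + 2²·19.6² + 2²·4.8² + 2·[6·15.3·19.6·0.52 + 6·15.3·4.8·0.27 + 4·19.6·4.8·0.51] = 3735.61 + 2493.04 = 6228.65.
Under uncorrelated errors the observed covariances equal the true-score covariances, so only the own-variance terms attenuate.
True-score variance = [3²·15.3²·0.95 + 2²·19.6²·0.69 + 2²·4.8²·0.71] + 2493.04 = 3127.18 + 2493.04 = 5620.23.
Reliability = 5620.23 / 6228.65 = 0.902.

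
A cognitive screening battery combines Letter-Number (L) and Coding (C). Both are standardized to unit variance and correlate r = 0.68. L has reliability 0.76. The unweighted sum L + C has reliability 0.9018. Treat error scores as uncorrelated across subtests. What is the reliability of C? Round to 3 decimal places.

0.910

Var(L+C) = 2 + 2·0.68 = 3.360.
True-score variance = ρ_L + ρ_C + 2·0.68, so 0.9018 = (0.76 + ρ_C + 1.36) / 3.360.
ρ_C = 0.9018·3.360 − 0.76 − 1.36 = 0.910.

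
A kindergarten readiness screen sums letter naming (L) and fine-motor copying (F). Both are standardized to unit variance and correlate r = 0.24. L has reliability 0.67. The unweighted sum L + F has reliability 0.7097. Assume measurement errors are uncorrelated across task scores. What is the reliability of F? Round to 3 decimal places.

Var(L+F) = 2 + 2·0.24 = 2.480.
True-score variance = ρ_L + ρ_F + 2·0.24, so 0.7097 = (0.67 + ρ_F + 0.48) / 2.480.
ρ_F = 0.7097·2.480 − 0.67 − 0.48 = 0.610.

0.610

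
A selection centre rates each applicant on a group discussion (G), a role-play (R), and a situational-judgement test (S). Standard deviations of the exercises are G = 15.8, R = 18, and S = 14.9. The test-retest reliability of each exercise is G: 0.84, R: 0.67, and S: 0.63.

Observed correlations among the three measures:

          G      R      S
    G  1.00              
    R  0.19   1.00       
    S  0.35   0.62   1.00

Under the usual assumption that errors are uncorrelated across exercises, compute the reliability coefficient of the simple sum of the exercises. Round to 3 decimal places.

0.837

Var(G+R+S) = 15.8² + 18² + 14.9² + 2·[15.8·18·0.19 + 15.8·14.9·0.35 + 18·14.9·0.62] = 795.65 + 605.434 = 1401.08.
With uncorrelated errors the cross-covariances are all true-score covariance, so they carry over unchanged; only the diagonal terms shrink to ρᵢσᵢ².
True-score variance = [15.8²·0.84 + 18²·0.67 + 14.9²·0.63] + 605.434 = 566.644 + 605.434 = 1172.08.
Reliability = 1172.08 / 1401.08 = 0.837.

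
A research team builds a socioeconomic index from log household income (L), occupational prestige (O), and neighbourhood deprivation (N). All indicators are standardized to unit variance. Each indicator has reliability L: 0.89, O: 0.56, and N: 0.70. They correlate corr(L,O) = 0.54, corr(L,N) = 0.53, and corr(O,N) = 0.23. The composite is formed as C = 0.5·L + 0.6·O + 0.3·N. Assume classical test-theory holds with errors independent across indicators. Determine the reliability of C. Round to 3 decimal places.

Var(C) = 0.5² + 0.6² + 0.3² + 2·[0.3·0.54 + 0.15·0.53 + 0.18·0.23] = 0.7 + 0.5658 = 1.2658.
With uncorrelated errors the cross-covariances are all true-score covariance, so they carry over unchanged; only the diagonal terms shrink to ρᵢσᵢ².
True-score variance = [0.5²·0.89 + 0.6²·0.56 + 0.3²·0.70] + 0.5658 = 0.4871 + 0.5658 = 1.0529.
Reliability = 1.0529 / 1.2658 = 0.832.

0.832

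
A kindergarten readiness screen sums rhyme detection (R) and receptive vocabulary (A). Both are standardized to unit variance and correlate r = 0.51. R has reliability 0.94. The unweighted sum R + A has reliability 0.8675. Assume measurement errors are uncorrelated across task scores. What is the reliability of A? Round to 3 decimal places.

0.660

Var(R+A) = 2 + 2·0.51 = 3.020.
True-score variance = ρ_R + ρ_A + 2·0.51, so 0.8675 = (0.94 + ρ_A + 1.02) / 3.020.
ρ_A = 0.8675·3.020 − 0.94 − 1.02 = 0.660.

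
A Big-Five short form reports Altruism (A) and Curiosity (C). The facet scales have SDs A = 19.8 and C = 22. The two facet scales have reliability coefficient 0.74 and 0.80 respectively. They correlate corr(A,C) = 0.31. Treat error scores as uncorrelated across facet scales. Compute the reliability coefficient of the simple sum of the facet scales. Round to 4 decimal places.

0.8266

Var(A+C) = 19.8² + 22² + 2·[19.8·22·0.31] = 876.04 + 270.072 = 1146.11.
Because errors are independent across components, Cov(Tᵢ,Tⱼ) = Cov(Xᵢ,Xⱼ); the off-diagonal part of the true-score variance is the same as above.
True-score variance = [19.8²·0.74 + 22²·0.80] + 270.072 = 677.31 + 270.072 = 947.382.
Reliability = 947.382 / 1146.11 = 0.8266.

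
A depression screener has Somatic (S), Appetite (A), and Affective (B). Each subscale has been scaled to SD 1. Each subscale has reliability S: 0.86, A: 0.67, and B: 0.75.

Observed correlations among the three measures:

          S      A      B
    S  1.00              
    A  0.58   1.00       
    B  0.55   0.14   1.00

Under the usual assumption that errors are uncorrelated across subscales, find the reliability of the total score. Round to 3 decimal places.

0.870

Var(S+A+B) = 3 + 2·[0.58 + 0.55 + 0.14] = 3 + 2.54 = 5.54.
Because errors are independent across components, Cov(Tᵢ,Tⱼ) = Cov(Xᵢ,Xⱼ); the off-diagonal part of the true-score variance is the same as above.
True-score variance = [0.86 + 0.67 + 0.75] + 2.54 = 2.28 + 2.54 = 4.82.
Reliability = 4.82 / 5.54 = 0.870.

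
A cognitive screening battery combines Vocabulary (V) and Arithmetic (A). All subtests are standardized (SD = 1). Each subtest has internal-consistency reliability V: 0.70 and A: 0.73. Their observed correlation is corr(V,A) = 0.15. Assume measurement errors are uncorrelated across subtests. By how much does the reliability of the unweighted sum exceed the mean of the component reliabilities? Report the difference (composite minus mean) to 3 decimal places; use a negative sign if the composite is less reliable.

Var(sum) = 2 + 0.3 = 2.3; true-score variance = 1.43 + 0.3 = 1.73; composite reliability = 0.7522.
Mean component reliability = 0.7150.
Difference = 0.7522 − 0.7150 = 0.037.

0.037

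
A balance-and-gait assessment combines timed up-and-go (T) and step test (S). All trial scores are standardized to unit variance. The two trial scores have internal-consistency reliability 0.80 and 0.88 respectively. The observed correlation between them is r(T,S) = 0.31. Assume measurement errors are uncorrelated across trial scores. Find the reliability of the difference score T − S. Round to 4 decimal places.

0.7681

Var(T−S) = 1 + 1 − 2·0.31 = 2 − 0.62 = 1.38.
With uncorrelated errors the cross-covariances are all true-score covariance, so they carry over unchanged; only the diagonal terms shrink to ρᵢσᵢ².
True-score variance = [0.80 + 0.88] − 0.62 = 1.68 − 0.62 = 1.06.
Reliability = 1.06 / 1.38 = 0.7681.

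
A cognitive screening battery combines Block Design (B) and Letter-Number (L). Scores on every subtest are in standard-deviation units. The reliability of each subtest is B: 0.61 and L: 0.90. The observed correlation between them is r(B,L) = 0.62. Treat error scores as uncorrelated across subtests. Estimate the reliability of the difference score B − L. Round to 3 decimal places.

0.355

Var(B−L) = 1 + 1 − 2·0.62 = 2 − 1.24 = 0.76.
With uncorrelated errors the cross-covariances are all true-score covariance, so they carry over unchanged; only the diagonal terms shrink to ρᵢσᵢ².
True-score variance = [0.61 + 0.90] − 1.24 = 1.51 − 1.24 = 0.27.
Reliability = 0.27 / 0.76 = 0.355.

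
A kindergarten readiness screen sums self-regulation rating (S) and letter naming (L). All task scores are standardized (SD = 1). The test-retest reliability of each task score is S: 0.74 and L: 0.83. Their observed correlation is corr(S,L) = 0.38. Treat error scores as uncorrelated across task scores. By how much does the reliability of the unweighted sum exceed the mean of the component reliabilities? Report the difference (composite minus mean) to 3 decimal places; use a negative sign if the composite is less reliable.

Var(sum) = 2 + 0.76 = 2.76; true-score variance = 1.57 + 0.76 = 2.33; composite reliability = 0.8442.
Mean component reliability = 0.7850.
Difference = 0.8442 − 0.7850 = 0.059.

0.059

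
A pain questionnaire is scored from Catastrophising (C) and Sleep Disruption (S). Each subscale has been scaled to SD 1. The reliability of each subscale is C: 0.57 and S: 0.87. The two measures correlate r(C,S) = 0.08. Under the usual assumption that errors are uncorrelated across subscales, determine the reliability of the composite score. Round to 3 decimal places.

0.741

Var(C+S) = 2 + 2·[0.08] = 2 + 0.16 = 2.16.
With uncorrelated errors the cross-covariances are all true-score covariance, so they carry over unchanged; only the diagonal terms shrink to ρᵢσᵢ².
True-score variance = [0.57 + 0.87] + 0.16 = 1.44 + 0.16 = 1.6.
Reliability = 1.6 / 2.16 = 0.741.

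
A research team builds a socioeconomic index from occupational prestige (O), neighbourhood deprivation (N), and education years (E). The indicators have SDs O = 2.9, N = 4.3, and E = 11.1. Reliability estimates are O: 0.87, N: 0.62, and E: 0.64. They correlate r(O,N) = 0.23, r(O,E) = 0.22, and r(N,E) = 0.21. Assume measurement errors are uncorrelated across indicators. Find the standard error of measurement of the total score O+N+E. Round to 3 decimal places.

7.244

Var(total) = 150.11 + 39.9464 = 190.056.
True-score variance = 97.6349 + 39.9464 = 137.581, so reliability = 0.7239.
Error variance = 190.056 − 137.581 = 52.4751; SEM = √52.4751 = 7.244.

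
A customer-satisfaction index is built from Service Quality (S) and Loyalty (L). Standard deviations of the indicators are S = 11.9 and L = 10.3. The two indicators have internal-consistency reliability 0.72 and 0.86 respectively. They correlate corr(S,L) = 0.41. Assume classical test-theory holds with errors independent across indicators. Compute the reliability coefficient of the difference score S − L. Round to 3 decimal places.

0.630

Var(S−L) = 11.9² + 10.3² − 2·11.9·10.3·0.41 = 247.7 − 100.507 = 147.193.
Because errors are independent across components, Cov(Tᵢ,Tⱼ) = Cov(Xᵢ,Xⱼ); the off-diagonal part of the true-score variance is the same as above.
True-score variance = [11.9²·0.72 + 10.3²·0.86] − 100.507 = 193.197 − 100.507 = 92.6892.
Reliability = 92.6892 / 147.193 = 0.630.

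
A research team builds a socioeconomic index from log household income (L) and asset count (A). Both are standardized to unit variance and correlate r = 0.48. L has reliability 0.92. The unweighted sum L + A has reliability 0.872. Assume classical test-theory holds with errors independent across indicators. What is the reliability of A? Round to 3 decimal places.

Var(L+A) = 2 + 2·0.48 = 2.960.
True-score variance = ρ_L + ρ_A + 2·0.48, so 0.872 = (0.92 + ρ_A + 0.96) / 2.960.
ρ_A = 0.872·2.960 − 0.92 − 0.96 = 0.701.

0.701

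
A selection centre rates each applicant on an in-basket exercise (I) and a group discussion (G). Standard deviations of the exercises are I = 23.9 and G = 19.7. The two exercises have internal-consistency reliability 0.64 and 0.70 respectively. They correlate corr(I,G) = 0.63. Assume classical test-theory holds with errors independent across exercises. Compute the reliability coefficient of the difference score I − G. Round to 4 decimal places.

0.1202

Var(I−G) = 23.9² + 19.7² − 2·23.9·19.7·0.63 = 959.3 − 593.246 = 366.054.
With uncorrelated errors the cross-covariances are all true-score covariance, so they carry over unchanged; only the diagonal terms shrink to ρᵢσᵢ².
True-score variance = [23.9²·0.64 + 19.7²·0.70] − 593.246 = 637.237 − 593.246 = 43.9916.
Reliability = 43.9916 / 366.054 = 0.1202.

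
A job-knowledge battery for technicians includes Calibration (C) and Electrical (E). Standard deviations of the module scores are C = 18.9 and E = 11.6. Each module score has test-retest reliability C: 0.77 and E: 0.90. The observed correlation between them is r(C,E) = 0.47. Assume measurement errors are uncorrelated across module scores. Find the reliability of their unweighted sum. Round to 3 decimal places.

Var(C+E) = 18.9² + 11.6² + 2·[18.9·11.6·0.47] = 491.77 + 206.086 = 697.856.
Because errors are independent across components, Cov(Tᵢ,Tⱼ) = Cov(Xᵢ,Xⱼ); the off-diagonal part of the true-score variance is the same as above.
True-score variance = [18.9²·0.77 + 11.6²·0.90] + 206.086 = 396.156 + 206.086 = 602.241.
Reliability = 602.241 / 697.856 = 0.863.

0.863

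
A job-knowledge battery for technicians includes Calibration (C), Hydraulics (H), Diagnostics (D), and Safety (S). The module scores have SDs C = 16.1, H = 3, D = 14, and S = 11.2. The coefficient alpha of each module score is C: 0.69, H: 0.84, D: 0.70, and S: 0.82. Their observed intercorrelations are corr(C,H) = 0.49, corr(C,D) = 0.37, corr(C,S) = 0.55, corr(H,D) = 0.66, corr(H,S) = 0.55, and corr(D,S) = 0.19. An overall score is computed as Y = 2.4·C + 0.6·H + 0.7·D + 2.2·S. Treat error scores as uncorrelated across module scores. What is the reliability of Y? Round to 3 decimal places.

0.840

Var(Y) = 2.4²·16.1² + 0.6²·3² + 0.7²·14² + 2.2²·11.2² + 2·[1.44·16.1·3·0.49 + 1.68·16.1·14·0.37 + 5.28·16.1·11.2·0.55 + 0.42·3·14·0.66 + 1.32·3·11.2·0.55 + 1.54·14·11.2·0.19] = 2199.46 + 1559.51 = 3758.97.
Under uncorrelated errors the observed covariances equal the true-score covariances, so only the own-variance terms attenuate.
True-score variance = [2.4²·16.1²·0.69 + 0.6²·3²·0.84 + 0.7²·14²·0.70 + 2.2²·11.2²·0.82] + 1559.51 = 1598 + 1559.51 = 3157.51.
Reliability = 3157.51 / 3758.97 = 0.840.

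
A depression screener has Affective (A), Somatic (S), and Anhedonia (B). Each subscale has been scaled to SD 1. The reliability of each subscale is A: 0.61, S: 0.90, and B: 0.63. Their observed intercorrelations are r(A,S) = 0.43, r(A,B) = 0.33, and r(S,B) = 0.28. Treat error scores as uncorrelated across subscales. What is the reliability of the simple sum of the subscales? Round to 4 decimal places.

Var(A+S+B) = 3 + 2·[0.43 + 0.33 + 0.28] = 3 + 2.08 = 5.08.
With uncorrelated errors the cross-covariances are all true-score covariance, so they carry over unchanged; only the diagonal terms shrink to ρᵢσᵢ².
True-score variance = [0.61 + 0.90 + 0.63] + 2.08 = 2.14 + 2.08 = 4.22.
Reliability = 4.22 / 5.08 = 0.8307.

0.8307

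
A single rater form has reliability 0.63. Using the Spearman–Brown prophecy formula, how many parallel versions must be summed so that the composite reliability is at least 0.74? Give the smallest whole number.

k ≥ ρ*(1−ρ₁)/(ρ₁(1−ρ*)) = 0.74·0.37 / (0.63·0.26) = 1.672.
Smallest integer k = 2.

2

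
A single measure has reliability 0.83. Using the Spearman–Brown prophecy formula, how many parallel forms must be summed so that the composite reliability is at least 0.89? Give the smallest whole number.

k ≥ ρ*(1−ρ₁)/(ρ₁(1−ρ*)) = 0.89·0.17 / (0.83·0.11) = 1.657.
Smallest integer k = 2.

2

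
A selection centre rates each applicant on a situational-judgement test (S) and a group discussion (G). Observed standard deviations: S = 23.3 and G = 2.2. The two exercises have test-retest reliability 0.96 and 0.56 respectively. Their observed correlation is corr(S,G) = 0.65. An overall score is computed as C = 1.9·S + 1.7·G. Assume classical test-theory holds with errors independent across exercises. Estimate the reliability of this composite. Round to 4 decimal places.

0.9614

Var(C) = 1.9²·23.3² + 1.7²·2.2² + 2·[3.23·23.3·2.2·0.65] = 1973.82 + 215.241 = 2189.06.
Under uncorrelated errors the observed covariances equal the true-score covariances, so only the own-variance terms attenuate.
True-score variance = [1.9²·23.3²·0.96 + 1.7²·2.2²·0.56] + 215.241 = 1889.27 + 215.241 = 2104.51.
Reliability = 2104.51 / 2189.06 = 0.9614.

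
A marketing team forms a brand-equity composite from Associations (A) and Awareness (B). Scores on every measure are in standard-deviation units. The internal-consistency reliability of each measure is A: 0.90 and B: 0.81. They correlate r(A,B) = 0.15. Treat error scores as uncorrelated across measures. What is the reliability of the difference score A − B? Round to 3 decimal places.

0.829

Var(A−B) = 1 + 1 − 2·0.15 = 2 − 0.3 = 1.7.
With uncorrelated errors the cross-covariances are all true-score covariance, so they carry over unchanged; only the diagonal terms shrink to ρᵢσᵢ².
True-score variance = [0.90 + 0.81] − 0.3 = 1.71 − 0.3 = 1.41.
Reliability = 1.41 / 1.7 = 0.829.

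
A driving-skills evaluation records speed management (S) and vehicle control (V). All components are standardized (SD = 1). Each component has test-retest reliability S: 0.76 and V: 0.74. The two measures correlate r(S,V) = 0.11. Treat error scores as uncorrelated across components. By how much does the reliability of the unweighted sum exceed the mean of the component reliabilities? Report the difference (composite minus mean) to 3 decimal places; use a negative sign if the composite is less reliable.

Var(sum) = 2 + 0.22 = 2.22; true-score variance = 1.5 + 0.22 = 1.72; composite reliability = 0.7748.
Mean component reliability = 0.7500.
Difference = 0.7748 − 0.7500 = 0.025.

0.025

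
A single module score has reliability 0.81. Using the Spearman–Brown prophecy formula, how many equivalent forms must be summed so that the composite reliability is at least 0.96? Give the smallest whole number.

6

k ≥ ρ*(1−ρ₁)/(ρ₁(1−ρ*)) = 0.96·0.19 / (0.81·0.04) = 5.630.
Smallest integer k = 6.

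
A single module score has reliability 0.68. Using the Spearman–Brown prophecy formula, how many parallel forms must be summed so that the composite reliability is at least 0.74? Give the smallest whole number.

2

k ≥ ρ*(1−ρ₁)/(ρ₁(1−ρ*)) = 0.74·0.32 / (0.68·0.26) = 1.339.
Smallest integer k = 2.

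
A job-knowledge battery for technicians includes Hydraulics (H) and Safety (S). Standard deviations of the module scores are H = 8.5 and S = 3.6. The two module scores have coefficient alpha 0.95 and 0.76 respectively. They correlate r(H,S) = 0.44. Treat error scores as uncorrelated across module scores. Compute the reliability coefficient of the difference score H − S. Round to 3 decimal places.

0.885

Var(H−S) = 8.5² + 3.6² − 2·8.5·3.6·0.44 = 85.21 − 26.928 = 58.282.
Because errors are independent across components, Cov(Tᵢ,Tⱼ) = Cov(Xᵢ,Xⱼ); the off-diagonal part of the true-score variance is the same as above.
True-score variance = [8.5²·0.95 + 3.6²·0.76] − 26.928 = 78.4871 − 26.928 = 51.5591.
Reliability = 51.5591 / 58.282 = 0.885.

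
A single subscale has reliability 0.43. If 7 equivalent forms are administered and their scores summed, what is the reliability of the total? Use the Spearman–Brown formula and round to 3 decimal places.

0.841

ρ_k = kρ / (1 + (k−1)ρ) = 7·0.43 / (1 + 6·0.43) = 3.010 / 3.580 = 0.841.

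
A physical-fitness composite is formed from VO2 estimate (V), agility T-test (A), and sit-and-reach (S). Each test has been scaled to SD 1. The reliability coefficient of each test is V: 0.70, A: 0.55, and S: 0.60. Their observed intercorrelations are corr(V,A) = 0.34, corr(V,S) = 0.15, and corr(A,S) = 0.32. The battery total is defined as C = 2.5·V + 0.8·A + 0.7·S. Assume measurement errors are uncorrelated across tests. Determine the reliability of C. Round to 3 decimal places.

Var(C) = 2.5² + 0.8² + 0.7² + 2·[2·0.34 + 1.75·0.15 + 0.56·0.32] = 7.38 + 2.2434 = 9.6234.
With uncorrelated errors the cross-covariances are all true-score covariance, so they carry over unchanged; only the diagonal terms shrink to ρᵢσᵢ².
True-score variance = [2.5²·0.70 + 0.8²·0.55 + 0.7²·0.60] + 2.2434 = 5.021 + 2.2434 = 7.2644.
Reliability = 7.2644 / 9.6234 = 0.755.

0.755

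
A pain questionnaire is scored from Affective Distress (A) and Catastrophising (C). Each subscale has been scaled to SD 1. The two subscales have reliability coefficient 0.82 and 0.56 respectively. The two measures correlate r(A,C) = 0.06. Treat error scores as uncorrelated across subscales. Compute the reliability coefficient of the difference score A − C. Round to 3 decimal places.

0.670

Var(A−C) = 1 + 1 − 2·0.06 = 2 − 0.12 = 1.88.
With uncorrelated errors the cross-covariances are all true-score covariance, so they carry over unchanged; only the diagonal terms shrink to ρᵢσᵢ².
True-score variance = [0.82 + 0.56] − 0.12 = 1.38 − 0.12 = 1.26.
Reliability = 1.26 / 1.88 = 0.670.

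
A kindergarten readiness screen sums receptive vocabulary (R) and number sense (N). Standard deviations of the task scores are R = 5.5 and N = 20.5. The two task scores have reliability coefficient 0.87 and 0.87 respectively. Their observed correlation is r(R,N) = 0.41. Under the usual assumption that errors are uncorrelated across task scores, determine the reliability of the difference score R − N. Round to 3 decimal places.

Var(R−N) = 5.5² + 20.5² − 2·5.5·20.5·0.41 = 450.5 − 92.455 = 358.045.
Under uncorrelated errors the observed covariances equal the true-score covariances, so only the own-variance terms attenuate.
True-score variance = [5.5²·0.87 + 20.5²·0.87] − 92.455 = 391.935 − 92.455 = 299.48.
Reliability = 299.48 / 358.045 = 0.836.

0.836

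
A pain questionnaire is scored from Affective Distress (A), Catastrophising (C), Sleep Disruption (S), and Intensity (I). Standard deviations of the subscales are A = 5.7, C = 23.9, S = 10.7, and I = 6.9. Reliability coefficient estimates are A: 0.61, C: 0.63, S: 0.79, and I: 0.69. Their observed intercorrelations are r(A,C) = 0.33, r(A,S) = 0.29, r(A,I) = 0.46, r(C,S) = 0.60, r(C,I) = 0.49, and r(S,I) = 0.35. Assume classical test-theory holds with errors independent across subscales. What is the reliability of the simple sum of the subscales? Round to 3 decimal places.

Var(A+C+S+I) = 5.7² + 23.9² + 10.7² + 6.9² + 2·[5.7·23.9·0.33 + 5.7·10.7·0.29 + 5.7·6.9·0.46 + 23.9·10.7·0.60 + 23.9·6.9·0.49 + 10.7·6.9·0.35] = 765.8 + 681.638 = 1447.44.
Because errors are independent across components, Cov(Tᵢ,Tⱼ) = Cov(Xᵢ,Xⱼ); the off-diagonal part of the true-score variance is the same as above.
True-score variance = [5.7²·0.61 + 23.9²·0.63 + 10.7²·0.79 + 6.9²·0.69] + 681.638 = 502.979 + 681.638 = 1184.62.
Reliability = 1184.62 / 1447.44 = 0.818.

0.818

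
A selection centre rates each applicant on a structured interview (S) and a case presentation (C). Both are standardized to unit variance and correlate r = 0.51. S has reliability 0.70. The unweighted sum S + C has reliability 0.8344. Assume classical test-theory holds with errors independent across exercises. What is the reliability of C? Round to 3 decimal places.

Var(S+C) = 2 + 2·0.51 = 3.020.
True-score variance = ρ_S + ρ_C + 2·0.51, so 0.8344 = (0.70 + ρ_C + 1.02) / 3.020.
ρ_C = 0.8344·3.020 − 0.70 − 1.02 = 0.800.

0.800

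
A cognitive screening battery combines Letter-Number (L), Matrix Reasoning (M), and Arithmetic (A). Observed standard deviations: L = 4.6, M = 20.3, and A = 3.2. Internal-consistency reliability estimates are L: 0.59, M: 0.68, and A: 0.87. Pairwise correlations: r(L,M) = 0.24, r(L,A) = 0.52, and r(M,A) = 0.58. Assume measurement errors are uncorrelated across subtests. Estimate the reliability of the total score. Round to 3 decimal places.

0.755

Var(L+M+A) = 4.6² + 20.3² + 3.2² + 2·[4.6·20.3·0.24 + 4.6·3.2·0.52 + 20.3·3.2·0.58] = 443.49 + 135.485 = 578.975.
Because errors are independent across components, Cov(Tᵢ,Tⱼ) = Cov(Xᵢ,Xⱼ); the off-diagonal part of the true-score variance is the same as above.
True-score variance = [4.6²·0.59 + 20.3²·0.68 + 3.2²·0.87] + 135.485 = 301.614 + 135.485 = 437.099.
Reliability = 437.099 / 578.975 = 0.755.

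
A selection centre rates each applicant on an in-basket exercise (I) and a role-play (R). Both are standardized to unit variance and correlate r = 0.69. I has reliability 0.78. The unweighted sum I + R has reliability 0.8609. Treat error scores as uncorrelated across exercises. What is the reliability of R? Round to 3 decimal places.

Var(I+R) = 2 + 2·0.69 = 3.380.
True-score variance = ρ_I + ρ_R + 2·0.69, so 0.8609 = (0.78 + ρ_R + 1.38) / 3.380.
ρ_R = 0.8609·3.380 − 0.78 − 1.38 = 0.750.

0.750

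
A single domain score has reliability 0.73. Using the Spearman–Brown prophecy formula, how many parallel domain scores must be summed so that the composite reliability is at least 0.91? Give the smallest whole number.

k ≥ ρ*(1−ρ₁)/(ρ₁(1−ρ*)) = 0.91·0.27 / (0.73·0.09) = 3.740.
Smallest integer k = 4.

4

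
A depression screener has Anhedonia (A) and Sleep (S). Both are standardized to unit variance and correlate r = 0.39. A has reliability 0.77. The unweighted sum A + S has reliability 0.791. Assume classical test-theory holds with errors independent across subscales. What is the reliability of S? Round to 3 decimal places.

0.649

Var(A+S) = 2 + 2·0.39 = 2.780.
True-score variance = ρ_A + ρ_S + 2·0.39, so 0.791 = (0.77 + ρ_S + 0.78) / 2.780.
ρ_S = 0.791·2.780 − 0.77 − 0.78 = 0.649.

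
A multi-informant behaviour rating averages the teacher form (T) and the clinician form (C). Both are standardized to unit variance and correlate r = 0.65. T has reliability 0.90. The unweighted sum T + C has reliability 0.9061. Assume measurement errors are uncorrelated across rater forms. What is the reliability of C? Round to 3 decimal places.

0.790

Var(T+C) = 2 + 2·0.65 = 3.300.
True-score variance = ρ_T + ρ_C + 2·0.65, so 0.9061 = (0.90 + ρ_C + 1.30) / 3.300.
ρ_C = 0.9061·3.300 − 0.90 − 1.30 = 0.790.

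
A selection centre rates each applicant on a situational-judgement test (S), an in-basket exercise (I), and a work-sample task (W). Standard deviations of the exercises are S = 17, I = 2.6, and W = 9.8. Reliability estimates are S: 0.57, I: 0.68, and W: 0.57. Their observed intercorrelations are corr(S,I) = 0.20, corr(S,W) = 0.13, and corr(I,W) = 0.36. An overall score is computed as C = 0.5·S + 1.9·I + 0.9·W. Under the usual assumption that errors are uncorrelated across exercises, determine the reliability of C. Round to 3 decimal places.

0.701

Var(C) = 0.5²·17² + 1.9²·2.6² + 0.9²·9.8² + 2·[0.95·17·2.6·0.20 + 0.45·17·9.8·0.13 + 1.71·2.6·9.8·0.36] = 174.446 + 67.6592 = 242.105.
Under uncorrelated errors the observed covariances equal the true-score covariances, so only the own-variance terms attenuate.
True-score variance = [0.5²·17²·0.57 + 1.9²·2.6²·0.68 + 0.9²·9.8²·0.57] + 67.6592 = 102.119 + 67.6592 = 169.778.
Reliability = 169.778 / 242.105 = 0.701.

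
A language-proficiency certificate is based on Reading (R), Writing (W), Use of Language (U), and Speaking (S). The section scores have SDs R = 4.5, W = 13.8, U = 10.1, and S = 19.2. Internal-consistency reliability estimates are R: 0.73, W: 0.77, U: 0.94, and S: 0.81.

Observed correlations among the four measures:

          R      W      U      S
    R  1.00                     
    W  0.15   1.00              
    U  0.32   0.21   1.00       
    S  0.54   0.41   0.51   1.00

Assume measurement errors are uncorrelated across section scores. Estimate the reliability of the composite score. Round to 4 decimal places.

Var(R+W+U+S) = 4.5² + 13.8² + 10.1² + 19.2² + 2·[4.5·13.8·0.15 + 4.5·10.1·0.32 + 4.5·19.2·0.54 + 13.8·10.1·0.21 + 13.8·19.2·0.41 + 10.1·19.2·0.51] = 681.34 + 614.635 = 1295.98.
Because errors are independent across components, Cov(Tᵢ,Tⱼ) = Cov(Xᵢ,Xⱼ); the off-diagonal part of the true-score variance is the same as above.
True-score variance = [4.5²·0.73 + 13.8²·0.77 + 10.1²·0.94 + 19.2²·0.81] + 614.635 = 555.909 + 614.635 = 1170.54.
Reliability = 1170.54 / 1295.98 = 0.9032.

0.9032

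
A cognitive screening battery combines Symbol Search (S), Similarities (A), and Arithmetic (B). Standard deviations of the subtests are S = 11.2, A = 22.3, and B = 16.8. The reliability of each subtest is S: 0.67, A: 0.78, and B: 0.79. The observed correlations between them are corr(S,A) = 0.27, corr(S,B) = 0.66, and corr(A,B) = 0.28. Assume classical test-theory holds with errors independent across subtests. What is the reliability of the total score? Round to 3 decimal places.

0.860

Var(S+A+B) = 11.2² + 22.3² + 16.8² + 2·[11.2·22.3·0.27 + 11.2·16.8·0.66 + 22.3·16.8·0.28] = 904.97 + 593.04 = 1498.01.
With uncorrelated errors the cross-covariances are all true-score covariance, so they carry over unchanged; only the diagonal terms shrink to ρᵢσᵢ².
True-score variance = [11.2²·0.67 + 22.3²·0.78 + 16.8²·0.79] + 593.04 = 694.901 + 593.04 = 1287.94.
Reliability = 1287.94 / 1498.01 = 0.860.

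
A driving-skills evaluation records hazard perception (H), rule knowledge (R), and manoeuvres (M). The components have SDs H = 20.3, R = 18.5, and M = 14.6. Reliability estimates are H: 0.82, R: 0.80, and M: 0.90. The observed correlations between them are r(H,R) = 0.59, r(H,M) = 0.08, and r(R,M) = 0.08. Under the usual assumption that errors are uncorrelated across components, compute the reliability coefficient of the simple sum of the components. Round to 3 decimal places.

Var(H+R+M) = 20.3² + 18.5² + 14.6² + 2·[20.3·18.5·0.59 + 20.3·14.6·0.08 + 18.5·14.6·0.08] = 967.5 + 533.786 = 1501.29.
Because errors are independent across components, Cov(Tᵢ,Tⱼ) = Cov(Xᵢ,Xⱼ); the off-diagonal part of the true-score variance is the same as above.
True-score variance = [20.3²·0.82 + 18.5²·0.80 + 14.6²·0.90] + 533.786 = 803.558 + 533.786 = 1337.34.
Reliability = 1337.34 / 1501.29 = 0.891.

0.891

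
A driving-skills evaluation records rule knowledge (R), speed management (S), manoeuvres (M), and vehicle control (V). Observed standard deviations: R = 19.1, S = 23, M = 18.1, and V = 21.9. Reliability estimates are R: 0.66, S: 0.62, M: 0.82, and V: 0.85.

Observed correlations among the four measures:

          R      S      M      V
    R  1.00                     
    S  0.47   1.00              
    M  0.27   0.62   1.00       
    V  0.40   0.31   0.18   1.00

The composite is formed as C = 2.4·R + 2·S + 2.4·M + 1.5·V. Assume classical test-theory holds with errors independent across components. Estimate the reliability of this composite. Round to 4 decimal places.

0.8686

Var(C) = 2.4²·19.1² + 2²·23² + 2.4²·18.1² + 1.5²·21.9² + 2·[4.8·19.1·23·0.47 + 5.76·19.1·18.1·0.27 + 3.6·19.1·21.9·0.40 + 4.8·23·18.1·0.62 + 3·23·21.9·0.31 + 3.6·18.1·21.9·0.18] = 7183.46 + 8190.51 = 15374.
Because errors are independent across components, Cov(Tᵢ,Tⱼ) = Cov(Xᵢ,Xⱼ); the off-diagonal part of the true-score variance is the same as above.
True-score variance = [2.4²·19.1²·0.66 + 2²·23²·0.62 + 2.4²·18.1²·0.82 + 1.5²·21.9²·0.85] + 8190.51 = 5163.4 + 8190.51 = 13353.9.
Reliability = 13353.9 / 15374 = 0.8686.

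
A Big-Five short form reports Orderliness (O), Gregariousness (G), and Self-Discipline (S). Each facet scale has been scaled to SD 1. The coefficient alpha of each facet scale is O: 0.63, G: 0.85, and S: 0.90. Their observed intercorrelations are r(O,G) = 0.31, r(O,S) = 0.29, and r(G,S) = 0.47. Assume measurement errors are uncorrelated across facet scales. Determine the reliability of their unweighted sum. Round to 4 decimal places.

Var(O+G+S) = 3 + 2·[0.31 + 0.29 + 0.47] = 3 + 2.14 = 5.14.
With uncorrelated errors the cross-covariances are all true-score covariance, so they carry over unchanged; only the diagonal terms shrink to ρᵢσᵢ².
True-score variance = [0.63 + 0.85 + 0.90] + 2.14 = 2.38 + 2.14 = 4.52.
Reliability = 4.52 / 5.14 = 0.8794.

0.8794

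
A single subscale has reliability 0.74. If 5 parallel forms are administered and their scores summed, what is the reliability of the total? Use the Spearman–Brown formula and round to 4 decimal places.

ρ_k = kρ / (1 + (k−1)ρ) = 5·0.74 / (1 + 4·0.74) = 3.700 / 3.960 = 0.9343.

0.9343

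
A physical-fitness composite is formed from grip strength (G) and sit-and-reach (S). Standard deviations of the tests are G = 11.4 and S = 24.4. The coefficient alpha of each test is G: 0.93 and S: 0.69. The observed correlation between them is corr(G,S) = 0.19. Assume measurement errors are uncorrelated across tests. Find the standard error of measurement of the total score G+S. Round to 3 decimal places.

Var(total) = 725.32 + 105.701 = 831.021.
True-score variance = 531.661 + 105.701 = 637.362, so reliability = 0.7670.
Error variance = 831.021 − 637.362 = 193.659; SEM = √193.659 = 13.916.

13.916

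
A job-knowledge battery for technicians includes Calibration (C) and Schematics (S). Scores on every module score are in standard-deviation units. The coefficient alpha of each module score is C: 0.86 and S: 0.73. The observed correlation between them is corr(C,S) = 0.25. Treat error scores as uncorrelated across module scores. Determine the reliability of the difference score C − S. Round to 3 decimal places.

Var(C−S) = 1 + 1 − 2·0.25 = 2 − 0.5 = 1.5.
Under uncorrelated errors the observed covariances equal the true-score covariances, so only the own-variance terms attenuate.
True-score variance = [0.86 + 0.73] − 0.5 = 1.59 − 0.5 = 1.09.
Reliability = 1.09 / 1.5 = 0.727.

0.727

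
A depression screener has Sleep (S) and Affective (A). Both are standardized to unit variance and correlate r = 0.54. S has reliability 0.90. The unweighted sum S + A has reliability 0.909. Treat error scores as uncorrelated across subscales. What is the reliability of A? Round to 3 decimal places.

0.820

Var(S+A) = 2 + 2·0.54 = 3.080.
True-score variance = ρ_S + ρ_A + 2·0.54, so 0.909 = (0.90 + ρ_A + 1.08) / 3.080.
ρ_A = 0.909·3.080 − 0.90 − 1.08 = 0.820.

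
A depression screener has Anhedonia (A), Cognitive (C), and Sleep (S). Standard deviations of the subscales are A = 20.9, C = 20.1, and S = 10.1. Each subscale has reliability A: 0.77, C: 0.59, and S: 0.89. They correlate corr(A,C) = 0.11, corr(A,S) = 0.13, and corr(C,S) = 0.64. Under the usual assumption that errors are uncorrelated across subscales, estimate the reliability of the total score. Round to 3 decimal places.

Var(A+C+S) = 20.9² + 20.1² + 10.1² + 2·[20.9·20.1·0.11 + 20.9·10.1·0.13 + 20.1·10.1·0.64] = 942.83 + 407.156 = 1349.99.
Under uncorrelated errors the observed covariances equal the true-score covariances, so only the own-variance terms attenuate.
True-score variance = [20.9²·0.77 + 20.1²·0.59 + 10.1²·0.89] + 407.156 = 665.498 + 407.156 = 1072.65.
Reliability = 1072.65 / 1349.99 = 0.795.

0.795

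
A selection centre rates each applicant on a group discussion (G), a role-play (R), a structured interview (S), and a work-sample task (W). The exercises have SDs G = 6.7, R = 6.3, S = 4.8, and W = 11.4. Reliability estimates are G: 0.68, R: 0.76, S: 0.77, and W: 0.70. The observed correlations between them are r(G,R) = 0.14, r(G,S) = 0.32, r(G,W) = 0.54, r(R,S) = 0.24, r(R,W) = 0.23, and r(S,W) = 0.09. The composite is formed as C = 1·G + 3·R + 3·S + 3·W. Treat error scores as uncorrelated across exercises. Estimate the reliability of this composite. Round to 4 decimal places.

Var(C) = 6.7² + 3²·6.3² + 3²·4.8² + 3²·11.4² + 2·[3·6.7·6.3·0.14 + 3·6.7·4.8·0.32 + 3·6.7·11.4·0.54 + 9·6.3·4.8·0.24 + 9·6.3·11.4·0.23 + 9·4.8·11.4·0.09] = 1779.1 + 861.293 = 2640.39.
With uncorrelated errors the cross-covariances are all true-score covariance, so they carry over unchanged; only the diagonal terms shrink to ρᵢσᵢ².
True-score variance = [6.7²·0.68 + 3²·6.3²·0.76 + 3²·4.8²·0.77 + 3²·11.4²·0.70] + 861.293 = 1280.42 + 861.293 = 2141.71.
Reliability = 2141.71 / 2640.39 = 0.8111.

0.8111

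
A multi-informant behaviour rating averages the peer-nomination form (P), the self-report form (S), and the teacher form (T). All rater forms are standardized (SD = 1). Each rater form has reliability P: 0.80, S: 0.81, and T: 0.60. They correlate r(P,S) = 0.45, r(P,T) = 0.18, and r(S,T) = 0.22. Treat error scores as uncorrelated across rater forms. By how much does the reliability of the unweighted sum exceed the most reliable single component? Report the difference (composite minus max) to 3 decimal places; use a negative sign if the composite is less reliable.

0.022

Var(sum) = 3 + 1.7 = 4.7; true-score variance = 2.21 + 1.7 = 3.91; composite reliability = 0.8319.
Max component reliability = 0.8100.
Difference = 0.8319 − 0.8100 = 0.022.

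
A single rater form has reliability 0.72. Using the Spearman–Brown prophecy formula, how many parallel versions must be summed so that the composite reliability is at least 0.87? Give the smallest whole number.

k ≥ ρ*(1−ρ₁)/(ρ₁(1−ρ*)) = 0.87·0.28 / (0.72·0.13) = 2.603.
Smallest integer k = 3.

3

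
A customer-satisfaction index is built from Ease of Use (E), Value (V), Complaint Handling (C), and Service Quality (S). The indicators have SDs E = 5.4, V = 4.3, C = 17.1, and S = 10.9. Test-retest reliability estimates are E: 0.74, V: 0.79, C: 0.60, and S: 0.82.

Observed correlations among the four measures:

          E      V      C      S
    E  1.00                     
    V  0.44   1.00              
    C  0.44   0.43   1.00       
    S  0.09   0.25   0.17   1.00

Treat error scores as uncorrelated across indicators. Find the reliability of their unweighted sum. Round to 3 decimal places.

Var(E+V+C+S) = 5.4² + 4.3² + 17.1² + 10.9² + 2·[5.4·4.3·0.44 + 5.4·17.1·0.44 + 5.4·10.9·0.09 + 4.3·17.1·0.43 + 4.3·10.9·0.25 + 17.1·10.9·0.17] = 458.87 + 262.331 = 721.201.
Under uncorrelated errors the observed covariances equal the true-score covariances, so only the own-variance terms attenuate.
True-score variance = [5.4²·0.74 + 4.3²·0.79 + 17.1²·0.60 + 10.9²·0.82] + 262.331 = 309.056 + 262.331 = 571.387.
Reliability = 571.387 / 721.201 = 0.792.

0.792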